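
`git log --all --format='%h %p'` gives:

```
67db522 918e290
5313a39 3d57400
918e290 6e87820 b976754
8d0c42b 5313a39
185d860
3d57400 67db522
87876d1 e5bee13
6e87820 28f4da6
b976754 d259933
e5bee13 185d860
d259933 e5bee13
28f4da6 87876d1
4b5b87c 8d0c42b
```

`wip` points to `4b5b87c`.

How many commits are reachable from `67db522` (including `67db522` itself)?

9

Walking parent pointers from 67db522: reachable set = {185d860, 28f4da6, 67db522, 6e87820, 87876d1, 918e290, b976754, d259933, e5bee13}.
That is 9 commits.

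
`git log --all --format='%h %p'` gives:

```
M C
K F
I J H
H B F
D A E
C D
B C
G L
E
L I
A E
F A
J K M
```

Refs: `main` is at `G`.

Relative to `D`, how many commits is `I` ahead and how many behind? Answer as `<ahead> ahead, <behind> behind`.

Reachable from I: {A, B, C, D, E, F, H, I, J, K, M}.
Reachable from D: {A, D, E}.
Only in I's history (ahead): {B, C, F, H, I, J, K, M} — 8.
Only in D's history (behind): {} — 0.

8 ahead, 0 behind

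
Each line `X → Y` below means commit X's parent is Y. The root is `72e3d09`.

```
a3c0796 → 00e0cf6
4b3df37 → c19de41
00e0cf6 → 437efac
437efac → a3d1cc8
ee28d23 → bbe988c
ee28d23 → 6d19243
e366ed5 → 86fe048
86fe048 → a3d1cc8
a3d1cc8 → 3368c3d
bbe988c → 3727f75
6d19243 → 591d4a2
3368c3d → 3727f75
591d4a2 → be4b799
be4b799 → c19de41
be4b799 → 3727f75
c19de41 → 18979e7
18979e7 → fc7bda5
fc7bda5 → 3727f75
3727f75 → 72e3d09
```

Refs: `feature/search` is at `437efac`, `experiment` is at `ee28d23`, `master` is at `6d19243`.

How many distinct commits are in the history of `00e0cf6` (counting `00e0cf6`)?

Walking parent pointers from 00e0cf6: reachable set = {00e0cf6, 3368c3d, 3727f75, 437efac, 72e3d09, a3d1cc8}.
That is 6 commits.

6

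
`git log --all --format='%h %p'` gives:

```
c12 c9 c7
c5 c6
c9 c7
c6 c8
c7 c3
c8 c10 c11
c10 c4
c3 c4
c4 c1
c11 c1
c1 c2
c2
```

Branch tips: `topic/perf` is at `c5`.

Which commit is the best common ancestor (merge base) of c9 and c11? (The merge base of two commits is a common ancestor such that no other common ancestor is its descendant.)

Ancestors of c9: {c1, c2, c3, c4, c7, c9}.
Ancestors of c11: {c1, c11, c2}.
Common ancestors: {c1, c2}.
Among these, c1 is not an ancestor of any other common ancestor — it is the merge base.

c1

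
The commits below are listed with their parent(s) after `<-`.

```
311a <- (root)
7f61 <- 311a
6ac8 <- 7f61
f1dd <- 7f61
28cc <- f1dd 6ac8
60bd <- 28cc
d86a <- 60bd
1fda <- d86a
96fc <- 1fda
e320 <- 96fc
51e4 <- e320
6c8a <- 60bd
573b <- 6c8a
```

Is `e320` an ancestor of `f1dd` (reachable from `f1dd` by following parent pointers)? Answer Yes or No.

No

Ancestors of f1dd: {311a, 7f61, f1dd}.
e320 is not in that set, so it is not an ancestor of f1dd.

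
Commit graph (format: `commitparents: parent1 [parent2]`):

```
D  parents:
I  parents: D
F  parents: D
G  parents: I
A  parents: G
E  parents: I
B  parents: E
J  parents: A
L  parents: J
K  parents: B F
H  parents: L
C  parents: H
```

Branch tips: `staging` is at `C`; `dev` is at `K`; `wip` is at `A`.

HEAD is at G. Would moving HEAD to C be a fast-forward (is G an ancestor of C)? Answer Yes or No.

Yes

A fast-forward from G to C is possible iff G is an ancestor of C.
Ancestors of C: {A, C, D, G, H, I, J, L}.
G is among them, so fast-forward is possible.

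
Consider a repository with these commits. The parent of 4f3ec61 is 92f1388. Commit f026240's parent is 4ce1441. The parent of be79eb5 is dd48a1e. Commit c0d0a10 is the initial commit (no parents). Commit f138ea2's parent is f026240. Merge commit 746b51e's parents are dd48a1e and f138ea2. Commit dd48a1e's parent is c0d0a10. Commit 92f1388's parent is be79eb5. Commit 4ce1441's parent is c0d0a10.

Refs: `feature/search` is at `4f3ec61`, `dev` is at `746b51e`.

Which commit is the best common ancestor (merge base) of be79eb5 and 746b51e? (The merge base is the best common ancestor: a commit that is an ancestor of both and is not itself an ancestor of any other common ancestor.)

Ancestors of be79eb5: {be79eb5, c0d0a10, dd48a1e}.
Ancestors of 746b51e: {4ce1441, 746b51e, c0d0a10, dd48a1e, f026240, f138ea2}.
Common ancestors: {c0d0a10, dd48a1e}.
Among these, dd48a1e is not an ancestor of any other common ancestor — it is the merge base.

dd48a1e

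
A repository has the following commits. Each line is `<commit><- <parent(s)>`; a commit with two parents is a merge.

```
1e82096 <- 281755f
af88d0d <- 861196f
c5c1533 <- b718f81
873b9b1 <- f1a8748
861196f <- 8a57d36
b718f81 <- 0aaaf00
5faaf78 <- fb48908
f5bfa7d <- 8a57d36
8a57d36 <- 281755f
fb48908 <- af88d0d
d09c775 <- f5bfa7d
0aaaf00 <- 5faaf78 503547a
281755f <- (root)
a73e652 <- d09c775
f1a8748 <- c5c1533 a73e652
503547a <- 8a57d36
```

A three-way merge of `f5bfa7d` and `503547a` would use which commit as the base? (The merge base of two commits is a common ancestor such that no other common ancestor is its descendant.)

8a57d36

Ancestors of f5bfa7d: {281755f, 8a57d36, f5bfa7d}.
Ancestors of 503547a: {281755f, 503547a, 8a57d36}.
Common ancestors: {281755f, 8a57d36}.
Among these, 8a57d36 is not an ancestor of any other common ancestor — it is the merge base.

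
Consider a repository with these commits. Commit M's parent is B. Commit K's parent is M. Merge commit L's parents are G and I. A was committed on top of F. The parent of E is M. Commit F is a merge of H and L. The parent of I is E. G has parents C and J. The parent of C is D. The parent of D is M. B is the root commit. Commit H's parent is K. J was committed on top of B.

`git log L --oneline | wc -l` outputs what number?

Walking parent pointers from L: reachable set = {B, C, D, E, G, I, J, L, M}.
That is 9 commits.

9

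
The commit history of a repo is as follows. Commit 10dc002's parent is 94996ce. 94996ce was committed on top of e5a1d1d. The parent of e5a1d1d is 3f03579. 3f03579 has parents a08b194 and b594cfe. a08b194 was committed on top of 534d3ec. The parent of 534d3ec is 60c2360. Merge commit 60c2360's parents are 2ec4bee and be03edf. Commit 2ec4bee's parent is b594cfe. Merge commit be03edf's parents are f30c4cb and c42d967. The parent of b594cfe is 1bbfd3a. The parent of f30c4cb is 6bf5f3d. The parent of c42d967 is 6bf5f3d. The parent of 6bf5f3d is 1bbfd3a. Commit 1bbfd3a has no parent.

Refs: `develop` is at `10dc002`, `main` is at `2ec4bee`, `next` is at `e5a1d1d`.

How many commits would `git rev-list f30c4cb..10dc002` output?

11

Reachable from 10dc002: {10dc002, 1bbfd3a, 2ec4bee, 3f03579, 534d3ec, 60c2360, 6bf5f3d, 94996ce, a08b194, b594cfe, be03edf, c42d967, e5a1d1d, f30c4cb}.
Reachable from f30c4cb: {1bbfd3a, 6bf5f3d, f30c4cb}.
In 10dc002's history but not f30c4cb's: {10dc002, 2ec4bee, 3f03579, 534d3ec, 60c2360, 94996ce, a08b194, b594cfe, be03edf, c42d967, e5a1d1d} — 11 commits.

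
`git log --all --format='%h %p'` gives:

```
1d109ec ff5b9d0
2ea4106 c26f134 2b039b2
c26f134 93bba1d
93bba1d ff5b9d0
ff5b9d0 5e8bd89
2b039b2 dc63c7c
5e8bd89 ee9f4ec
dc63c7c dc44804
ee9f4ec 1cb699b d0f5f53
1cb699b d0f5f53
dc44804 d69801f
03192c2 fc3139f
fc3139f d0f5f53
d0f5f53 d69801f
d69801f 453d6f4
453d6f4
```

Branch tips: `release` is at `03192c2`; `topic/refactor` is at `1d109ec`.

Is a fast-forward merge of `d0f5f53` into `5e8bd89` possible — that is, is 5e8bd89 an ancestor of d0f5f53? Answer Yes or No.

A fast-forward from 5e8bd89 to d0f5f53 is possible iff 5e8bd89 is an ancestor of d0f5f53.
Ancestors of d0f5f53: {453d6f4, d0f5f53, d69801f}.
5e8bd89 is not among them, so fast-forward is not possible.

No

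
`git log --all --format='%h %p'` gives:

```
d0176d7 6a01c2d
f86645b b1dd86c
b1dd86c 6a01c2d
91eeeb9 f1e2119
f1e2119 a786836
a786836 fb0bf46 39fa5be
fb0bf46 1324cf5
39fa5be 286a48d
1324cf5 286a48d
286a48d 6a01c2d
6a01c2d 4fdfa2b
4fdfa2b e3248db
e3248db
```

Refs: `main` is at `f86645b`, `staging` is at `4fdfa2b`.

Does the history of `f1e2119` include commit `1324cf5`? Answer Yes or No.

Yes

Ancestors of f1e2119 (commits reachable by following parents): {1324cf5, 286a48d, 39fa5be, 4fdfa2b, 6a01c2d, a786836, e3248db, f1e2119, fb0bf46}.
1324cf5 is in that set, so it is an ancestor of f1e2119.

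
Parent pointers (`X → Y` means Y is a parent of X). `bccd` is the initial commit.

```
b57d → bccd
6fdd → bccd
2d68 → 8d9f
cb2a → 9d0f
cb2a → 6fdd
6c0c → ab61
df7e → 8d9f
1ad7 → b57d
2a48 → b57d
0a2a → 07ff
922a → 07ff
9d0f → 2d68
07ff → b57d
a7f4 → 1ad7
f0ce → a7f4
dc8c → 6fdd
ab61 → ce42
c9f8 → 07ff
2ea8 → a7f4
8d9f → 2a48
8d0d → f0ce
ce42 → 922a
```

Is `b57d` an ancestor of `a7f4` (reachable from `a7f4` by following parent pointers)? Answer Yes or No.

Yes

Ancestors of a7f4 (commits reachable by following parents): {1ad7, a7f4, b57d, bccd}.
b57d is in that set, so it is an ancestor of a7f4.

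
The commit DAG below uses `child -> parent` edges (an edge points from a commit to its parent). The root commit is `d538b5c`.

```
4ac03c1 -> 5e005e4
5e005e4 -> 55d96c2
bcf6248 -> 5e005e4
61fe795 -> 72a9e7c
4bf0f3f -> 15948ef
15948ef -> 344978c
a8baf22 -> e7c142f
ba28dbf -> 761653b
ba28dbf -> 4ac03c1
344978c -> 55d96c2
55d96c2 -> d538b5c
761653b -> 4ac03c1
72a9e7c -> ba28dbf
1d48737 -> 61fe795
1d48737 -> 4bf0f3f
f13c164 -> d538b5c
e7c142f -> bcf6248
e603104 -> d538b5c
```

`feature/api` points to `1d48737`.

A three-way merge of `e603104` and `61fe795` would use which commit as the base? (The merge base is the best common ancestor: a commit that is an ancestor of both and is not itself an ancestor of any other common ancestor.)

Ancestors of e603104: {d538b5c, e603104}.
Ancestors of 61fe795: {4ac03c1, 55d96c2, 5e005e4, 61fe795, 72a9e7c, 761653b, ba28dbf, d538b5c}.
Common ancestors: {d538b5c}.
The only common ancestor is d538b5c, so it is the merge base.

d538b5c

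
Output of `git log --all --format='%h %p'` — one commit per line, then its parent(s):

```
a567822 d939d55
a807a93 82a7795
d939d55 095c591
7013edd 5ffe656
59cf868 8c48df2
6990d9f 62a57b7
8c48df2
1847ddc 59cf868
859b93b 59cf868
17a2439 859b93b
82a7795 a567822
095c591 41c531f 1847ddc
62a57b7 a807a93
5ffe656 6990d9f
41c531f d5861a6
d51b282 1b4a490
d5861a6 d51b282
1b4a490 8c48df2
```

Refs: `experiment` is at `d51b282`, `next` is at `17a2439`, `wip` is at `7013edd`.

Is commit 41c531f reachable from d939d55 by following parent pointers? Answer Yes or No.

Ancestors of d939d55 (commits reachable by following parents): {095c591, 1847ddc, 1b4a490, 41c531f, 59cf868, 8c48df2, d51b282, d5861a6, d939d55}.
41c531f is in that set, so it is an ancestor of d939d55.

Yes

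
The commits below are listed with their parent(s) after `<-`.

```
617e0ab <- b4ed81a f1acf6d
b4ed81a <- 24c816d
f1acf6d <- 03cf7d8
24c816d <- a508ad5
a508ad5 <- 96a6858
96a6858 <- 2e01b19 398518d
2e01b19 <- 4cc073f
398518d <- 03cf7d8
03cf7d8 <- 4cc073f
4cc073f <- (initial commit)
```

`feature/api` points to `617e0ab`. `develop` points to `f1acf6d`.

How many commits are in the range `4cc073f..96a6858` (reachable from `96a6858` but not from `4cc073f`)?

4

Reachable from 96a6858: {03cf7d8, 2e01b19, 398518d, 4cc073f, 96a6858}.
Reachable from 4cc073f: {4cc073f}.
In 96a6858's history but not 4cc073f's: {03cf7d8, 2e01b19, 398518d, 96a6858} — 4 commits.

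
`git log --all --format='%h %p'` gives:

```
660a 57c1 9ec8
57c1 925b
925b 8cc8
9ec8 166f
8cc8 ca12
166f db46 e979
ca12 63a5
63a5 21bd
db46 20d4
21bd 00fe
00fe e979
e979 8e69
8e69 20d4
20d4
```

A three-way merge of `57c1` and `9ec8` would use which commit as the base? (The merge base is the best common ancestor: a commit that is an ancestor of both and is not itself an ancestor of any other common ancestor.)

e979

Ancestors of 57c1: {00fe, 20d4, 21bd, 57c1, 63a5, 8cc8, 8e69, 925b, ca12, e979}.
Ancestors of 9ec8: {166f, 20d4, 8e69, 9ec8, db46, e979}.
Common ancestors: {20d4, 8e69, e979}.
Among these, e979 is not an ancestor of any other common ancestor — it is the merge base.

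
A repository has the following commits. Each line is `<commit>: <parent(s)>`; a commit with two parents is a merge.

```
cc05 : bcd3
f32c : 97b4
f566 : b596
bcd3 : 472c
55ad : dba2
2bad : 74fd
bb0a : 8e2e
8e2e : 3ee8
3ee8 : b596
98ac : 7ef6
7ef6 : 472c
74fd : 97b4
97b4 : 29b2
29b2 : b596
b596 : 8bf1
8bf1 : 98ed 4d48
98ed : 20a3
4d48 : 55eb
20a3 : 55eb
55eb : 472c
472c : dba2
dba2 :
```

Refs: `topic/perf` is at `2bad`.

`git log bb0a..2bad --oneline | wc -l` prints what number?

Reachable from 2bad: {20a3, 29b2, 2bad, 472c, 4d48, 55eb, 74fd, 8bf1, 97b4, 98ed, b596, dba2}.
Reachable from bb0a: {20a3, 3ee8, 472c, 4d48, 55eb, 8bf1, 8e2e, 98ed, b596, bb0a, dba2}.
In 2bad's history but not bb0a's: {29b2, 2bad, 74fd, 97b4} — 4 commits.

4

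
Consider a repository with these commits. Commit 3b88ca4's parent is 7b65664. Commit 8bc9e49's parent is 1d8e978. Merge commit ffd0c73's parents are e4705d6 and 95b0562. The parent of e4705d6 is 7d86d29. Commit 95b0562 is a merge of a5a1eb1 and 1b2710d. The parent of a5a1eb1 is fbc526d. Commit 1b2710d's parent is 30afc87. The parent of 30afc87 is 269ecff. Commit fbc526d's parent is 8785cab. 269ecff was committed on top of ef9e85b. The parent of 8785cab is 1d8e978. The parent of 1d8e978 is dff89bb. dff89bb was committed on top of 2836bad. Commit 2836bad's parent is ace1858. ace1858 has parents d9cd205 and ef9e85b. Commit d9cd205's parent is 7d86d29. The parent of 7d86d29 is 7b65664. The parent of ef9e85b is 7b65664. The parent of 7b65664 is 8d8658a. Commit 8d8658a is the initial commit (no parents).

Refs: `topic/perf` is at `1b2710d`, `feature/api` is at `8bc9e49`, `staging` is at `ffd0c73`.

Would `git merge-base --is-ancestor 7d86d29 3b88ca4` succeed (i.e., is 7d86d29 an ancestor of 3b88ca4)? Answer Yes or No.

No

Ancestors of 3b88ca4: {3b88ca4, 7b65664, 8d8658a}.
7d86d29 is not in that set, so it is not an ancestor of 3b88ca4.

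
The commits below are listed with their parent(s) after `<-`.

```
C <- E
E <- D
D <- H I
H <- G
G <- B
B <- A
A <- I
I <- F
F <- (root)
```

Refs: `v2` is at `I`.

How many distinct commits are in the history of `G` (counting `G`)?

5

Walking parent pointers from G: reachable set = {A, B, F, G, I}.
That is 5 commits.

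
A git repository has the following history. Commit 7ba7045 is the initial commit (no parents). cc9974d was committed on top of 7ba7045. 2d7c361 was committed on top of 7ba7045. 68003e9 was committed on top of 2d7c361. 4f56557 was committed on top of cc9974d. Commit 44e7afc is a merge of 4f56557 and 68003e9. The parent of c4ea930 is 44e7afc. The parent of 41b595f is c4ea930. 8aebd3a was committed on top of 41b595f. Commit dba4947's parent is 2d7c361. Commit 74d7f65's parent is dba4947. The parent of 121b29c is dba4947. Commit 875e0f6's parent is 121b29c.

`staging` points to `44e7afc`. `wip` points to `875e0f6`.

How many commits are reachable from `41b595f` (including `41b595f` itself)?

Walking parent pointers from 41b595f: reachable set = {2d7c361, 41b595f, 44e7afc, 4f56557, 68003e9, 7ba7045, c4ea930, cc9974d}.
That is 8 commits.

8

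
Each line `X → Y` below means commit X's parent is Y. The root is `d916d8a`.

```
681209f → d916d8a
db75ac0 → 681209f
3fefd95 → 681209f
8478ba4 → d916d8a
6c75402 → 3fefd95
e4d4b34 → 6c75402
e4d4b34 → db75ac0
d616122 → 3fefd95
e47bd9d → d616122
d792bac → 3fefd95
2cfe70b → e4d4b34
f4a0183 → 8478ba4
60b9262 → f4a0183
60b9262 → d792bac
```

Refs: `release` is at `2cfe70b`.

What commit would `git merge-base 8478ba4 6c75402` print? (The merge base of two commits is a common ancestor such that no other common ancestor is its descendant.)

d916d8a

Ancestors of 8478ba4: {8478ba4, d916d8a}.
Ancestors of 6c75402: {3fefd95, 681209f, 6c75402, d916d8a}.
Common ancestors: {d916d8a}.
The only common ancestor is d916d8a, so it is the merge base.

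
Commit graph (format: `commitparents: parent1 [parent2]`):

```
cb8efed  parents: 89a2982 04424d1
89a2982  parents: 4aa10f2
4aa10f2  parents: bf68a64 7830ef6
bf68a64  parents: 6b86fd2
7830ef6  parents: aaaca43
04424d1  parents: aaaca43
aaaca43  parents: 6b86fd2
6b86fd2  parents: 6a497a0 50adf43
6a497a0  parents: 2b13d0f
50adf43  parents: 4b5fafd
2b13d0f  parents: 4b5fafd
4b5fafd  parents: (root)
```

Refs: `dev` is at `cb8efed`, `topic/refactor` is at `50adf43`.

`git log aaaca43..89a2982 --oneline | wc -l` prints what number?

4

Reachable from 89a2982: {2b13d0f, 4aa10f2, 4b5fafd, 50adf43, 6a497a0, 6b86fd2, 7830ef6, 89a2982, aaaca43, bf68a64}.
Reachable from aaaca43: {2b13d0f, 4b5fafd, 50adf43, 6a497a0, 6b86fd2, aaaca43}.
In 89a2982's history but not aaaca43's: {4aa10f2, 7830ef6, 89a2982, bf68a64} — 4 commits.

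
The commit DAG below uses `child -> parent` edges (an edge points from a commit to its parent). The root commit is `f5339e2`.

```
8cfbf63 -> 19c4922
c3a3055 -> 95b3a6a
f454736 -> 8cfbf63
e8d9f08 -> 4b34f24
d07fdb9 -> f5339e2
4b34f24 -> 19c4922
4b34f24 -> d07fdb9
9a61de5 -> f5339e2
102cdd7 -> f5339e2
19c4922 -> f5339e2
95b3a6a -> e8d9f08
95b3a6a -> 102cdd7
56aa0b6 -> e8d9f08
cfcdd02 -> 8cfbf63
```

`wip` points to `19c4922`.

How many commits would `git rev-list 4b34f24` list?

Walking parent pointers from 4b34f24: reachable set = {19c4922, 4b34f24, d07fdb9, f5339e2}.
That is 4 commits.

4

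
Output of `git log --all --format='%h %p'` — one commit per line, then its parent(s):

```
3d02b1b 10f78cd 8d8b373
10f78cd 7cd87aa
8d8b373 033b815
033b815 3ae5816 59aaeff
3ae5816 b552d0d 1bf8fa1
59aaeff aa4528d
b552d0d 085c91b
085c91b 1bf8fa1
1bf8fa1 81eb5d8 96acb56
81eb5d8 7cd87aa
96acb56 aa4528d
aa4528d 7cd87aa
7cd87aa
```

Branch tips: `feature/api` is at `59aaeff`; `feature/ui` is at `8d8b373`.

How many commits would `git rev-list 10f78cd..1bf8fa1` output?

4

Reachable from 1bf8fa1: {1bf8fa1, 7cd87aa, 81eb5d8, 96acb56, aa4528d}.
Reachable from 10f78cd: {10f78cd, 7cd87aa}.
In 1bf8fa1's history but not 10f78cd's: {1bf8fa1, 81eb5d8, 96acb56, aa4528d} — 4 commits.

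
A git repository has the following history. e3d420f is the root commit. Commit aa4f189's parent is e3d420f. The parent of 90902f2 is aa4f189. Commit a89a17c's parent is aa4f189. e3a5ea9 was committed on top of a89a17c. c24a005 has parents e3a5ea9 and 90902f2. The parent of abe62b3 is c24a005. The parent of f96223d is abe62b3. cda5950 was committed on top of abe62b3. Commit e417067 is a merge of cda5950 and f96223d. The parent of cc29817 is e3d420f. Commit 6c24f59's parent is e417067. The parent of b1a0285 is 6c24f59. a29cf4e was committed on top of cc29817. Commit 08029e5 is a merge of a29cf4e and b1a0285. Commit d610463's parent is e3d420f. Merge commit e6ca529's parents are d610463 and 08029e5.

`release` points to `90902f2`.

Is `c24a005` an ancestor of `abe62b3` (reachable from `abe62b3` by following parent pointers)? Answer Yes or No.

Yes

Ancestors of abe62b3 (commits reachable by following parents): {90902f2, a89a17c, aa4f189, abe62b3, c24a005, e3a5ea9, e3d420f}.
c24a005 is in that set, so it is an ancestor of abe62b3.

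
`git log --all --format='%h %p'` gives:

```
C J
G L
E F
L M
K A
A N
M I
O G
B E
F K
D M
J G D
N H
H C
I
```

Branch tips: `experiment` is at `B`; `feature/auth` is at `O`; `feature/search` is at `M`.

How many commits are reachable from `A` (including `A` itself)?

10

Walking parent pointers from A: reachable set = {A, C, D, G, H, I, J, L, M, N}.
That is 10 commits.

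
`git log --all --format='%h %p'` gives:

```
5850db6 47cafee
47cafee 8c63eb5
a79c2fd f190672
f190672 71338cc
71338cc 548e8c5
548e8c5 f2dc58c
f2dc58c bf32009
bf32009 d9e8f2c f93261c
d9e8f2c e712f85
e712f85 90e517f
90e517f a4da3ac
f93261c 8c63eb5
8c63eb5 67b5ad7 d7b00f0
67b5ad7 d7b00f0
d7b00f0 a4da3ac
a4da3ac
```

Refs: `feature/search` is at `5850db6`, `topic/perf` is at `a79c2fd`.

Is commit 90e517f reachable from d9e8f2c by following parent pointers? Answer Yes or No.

Yes

Ancestors of d9e8f2c (commits reachable by following parents): {90e517f, a4da3ac, d9e8f2c, e712f85}.
90e517f is in that set, so it is an ancestor of d9e8f2c.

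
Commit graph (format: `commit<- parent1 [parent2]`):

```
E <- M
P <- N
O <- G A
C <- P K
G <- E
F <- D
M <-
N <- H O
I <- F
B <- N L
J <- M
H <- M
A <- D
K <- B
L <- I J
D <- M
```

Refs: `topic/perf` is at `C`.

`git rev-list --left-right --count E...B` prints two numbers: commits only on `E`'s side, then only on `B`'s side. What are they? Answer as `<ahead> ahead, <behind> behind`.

Reachable from E: {E, M}.
Reachable from B: {A, B, D, E, F, G, H, I, J, L, M, N, O}.
Only in E's history (ahead): {} — 0.
Only in B's history (behind): {A, B, D, F, G, H, I, J, L, N, O} — 11.

0 ahead, 11 behind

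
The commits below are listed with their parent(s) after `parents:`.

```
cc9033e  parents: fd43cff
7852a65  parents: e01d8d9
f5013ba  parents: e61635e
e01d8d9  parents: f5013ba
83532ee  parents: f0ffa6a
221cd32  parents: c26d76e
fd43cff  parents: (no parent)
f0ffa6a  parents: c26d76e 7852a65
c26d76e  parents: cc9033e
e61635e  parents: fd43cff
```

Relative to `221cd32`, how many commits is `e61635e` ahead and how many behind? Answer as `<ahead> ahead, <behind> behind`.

Reachable from e61635e: {e61635e, fd43cff}.
Reachable from 221cd32: {221cd32, c26d76e, cc9033e, fd43cff}.
Only in e61635e's history (ahead): {e61635e} — 1.
Only in 221cd32's history (behind): {221cd32, c26d76e, cc9033e} — 3.

1 ahead, 3 behind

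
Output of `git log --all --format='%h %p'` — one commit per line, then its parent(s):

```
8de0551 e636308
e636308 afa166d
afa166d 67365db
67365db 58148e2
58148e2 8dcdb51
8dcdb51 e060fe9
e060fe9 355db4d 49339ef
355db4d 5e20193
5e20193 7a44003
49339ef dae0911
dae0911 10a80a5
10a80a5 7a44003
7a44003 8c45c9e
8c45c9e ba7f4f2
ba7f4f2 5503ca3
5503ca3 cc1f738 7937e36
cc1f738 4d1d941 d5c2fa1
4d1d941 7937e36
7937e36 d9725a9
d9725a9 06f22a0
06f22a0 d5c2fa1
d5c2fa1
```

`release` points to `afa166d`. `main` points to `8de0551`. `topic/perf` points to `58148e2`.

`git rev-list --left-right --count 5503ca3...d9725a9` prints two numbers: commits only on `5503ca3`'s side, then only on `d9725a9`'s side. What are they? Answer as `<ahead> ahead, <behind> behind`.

4 ahead, 0 behind

Reachable from 5503ca3: {06f22a0, 4d1d941, 5503ca3, 7937e36, cc1f738, d5c2fa1, d9725a9}.
Reachable from d9725a9: {06f22a0, d5c2fa1, d9725a9}.
Only in 5503ca3's history (ahead): {4d1d941, 5503ca3, 7937e36, cc1f738} — 4.
Only in d9725a9's history (behind): {} — 0.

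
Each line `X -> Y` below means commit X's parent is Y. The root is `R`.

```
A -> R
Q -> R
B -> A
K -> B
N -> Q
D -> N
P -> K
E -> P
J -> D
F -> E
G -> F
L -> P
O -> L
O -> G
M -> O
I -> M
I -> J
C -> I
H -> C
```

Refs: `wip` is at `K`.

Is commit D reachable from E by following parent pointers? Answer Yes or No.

No

Ancestors of E: {A, B, E, K, P, R}.
D is not in that set, so it is not an ancestor of E.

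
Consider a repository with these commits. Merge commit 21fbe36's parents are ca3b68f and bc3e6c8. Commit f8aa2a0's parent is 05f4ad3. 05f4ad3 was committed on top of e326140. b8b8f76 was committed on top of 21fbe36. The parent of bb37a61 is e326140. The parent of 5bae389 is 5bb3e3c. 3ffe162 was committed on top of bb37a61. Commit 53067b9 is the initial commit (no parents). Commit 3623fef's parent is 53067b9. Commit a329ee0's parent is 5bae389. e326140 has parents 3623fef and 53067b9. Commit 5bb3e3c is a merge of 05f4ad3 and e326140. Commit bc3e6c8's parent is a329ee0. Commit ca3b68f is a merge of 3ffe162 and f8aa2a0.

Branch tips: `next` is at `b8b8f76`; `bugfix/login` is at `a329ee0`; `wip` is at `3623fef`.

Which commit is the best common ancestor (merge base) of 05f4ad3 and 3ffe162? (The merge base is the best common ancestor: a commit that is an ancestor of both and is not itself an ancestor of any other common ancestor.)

e326140

Ancestors of 05f4ad3: {05f4ad3, 3623fef, 53067b9, e326140}.
Ancestors of 3ffe162: {3623fef, 3ffe162, 53067b9, bb37a61, e326140}.
Common ancestors: {3623fef, 53067b9, e326140}.
Among these, e326140 is not an ancestor of any other common ancestor — it is the merge base.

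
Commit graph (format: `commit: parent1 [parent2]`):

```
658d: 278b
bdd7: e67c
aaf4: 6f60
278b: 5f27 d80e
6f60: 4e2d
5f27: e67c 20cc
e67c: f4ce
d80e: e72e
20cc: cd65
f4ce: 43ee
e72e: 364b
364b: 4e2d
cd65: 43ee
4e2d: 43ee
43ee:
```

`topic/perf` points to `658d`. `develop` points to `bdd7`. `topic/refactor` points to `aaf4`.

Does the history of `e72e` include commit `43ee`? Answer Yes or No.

Yes

Ancestors of e72e (commits reachable by following parents): {364b, 43ee, 4e2d, e72e}.
43ee is in that set, so it is an ancestor of e72e.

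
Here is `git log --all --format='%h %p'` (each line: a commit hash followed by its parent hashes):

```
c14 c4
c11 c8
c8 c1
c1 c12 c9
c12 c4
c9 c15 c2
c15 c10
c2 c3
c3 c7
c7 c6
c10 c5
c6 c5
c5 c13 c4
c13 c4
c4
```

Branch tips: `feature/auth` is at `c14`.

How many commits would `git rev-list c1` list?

12

Walking parent pointers from c1: reachable set = {c1, c10, c12, c13, c15, c2, c3, c4, c5, c6, c7, c9}.
That is 12 commits.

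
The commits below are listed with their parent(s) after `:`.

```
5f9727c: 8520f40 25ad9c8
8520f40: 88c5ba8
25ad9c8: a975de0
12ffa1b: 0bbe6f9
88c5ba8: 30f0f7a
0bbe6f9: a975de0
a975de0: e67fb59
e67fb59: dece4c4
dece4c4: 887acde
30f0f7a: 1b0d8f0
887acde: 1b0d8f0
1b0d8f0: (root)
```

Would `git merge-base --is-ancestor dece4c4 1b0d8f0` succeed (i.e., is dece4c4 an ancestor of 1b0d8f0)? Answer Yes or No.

Ancestors of 1b0d8f0: {1b0d8f0}.
dece4c4 is not in that set, so it is not an ancestor of 1b0d8f0.

No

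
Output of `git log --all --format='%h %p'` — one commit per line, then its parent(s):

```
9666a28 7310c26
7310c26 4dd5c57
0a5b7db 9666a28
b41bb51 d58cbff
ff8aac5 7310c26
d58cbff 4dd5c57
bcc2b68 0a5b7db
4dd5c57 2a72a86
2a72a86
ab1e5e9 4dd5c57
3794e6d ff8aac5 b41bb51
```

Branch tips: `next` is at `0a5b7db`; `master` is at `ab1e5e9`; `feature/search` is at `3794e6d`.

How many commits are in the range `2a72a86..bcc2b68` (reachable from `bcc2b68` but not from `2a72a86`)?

Reachable from bcc2b68: {0a5b7db, 2a72a86, 4dd5c57, 7310c26, 9666a28, bcc2b68}.
Reachable from 2a72a86: {2a72a86}.
In bcc2b68's history but not 2a72a86's: {0a5b7db, 4dd5c57, 7310c26, 9666a28, bcc2b68} — 5 commits.

5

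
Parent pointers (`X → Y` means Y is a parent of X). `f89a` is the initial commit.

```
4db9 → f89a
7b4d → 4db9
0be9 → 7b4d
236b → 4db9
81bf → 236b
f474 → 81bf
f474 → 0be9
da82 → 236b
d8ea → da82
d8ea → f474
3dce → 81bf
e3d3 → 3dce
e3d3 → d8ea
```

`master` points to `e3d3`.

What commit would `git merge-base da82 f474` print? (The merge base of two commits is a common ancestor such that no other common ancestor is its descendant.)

236b

Ancestors of da82: {236b, 4db9, da82, f89a}.
Ancestors of f474: {0be9, 236b, 4db9, 7b4d, 81bf, f474, f89a}.
Common ancestors: {236b, 4db9, f89a}.
Among these, 236b is not an ancestor of any other common ancestor — it is the merge base.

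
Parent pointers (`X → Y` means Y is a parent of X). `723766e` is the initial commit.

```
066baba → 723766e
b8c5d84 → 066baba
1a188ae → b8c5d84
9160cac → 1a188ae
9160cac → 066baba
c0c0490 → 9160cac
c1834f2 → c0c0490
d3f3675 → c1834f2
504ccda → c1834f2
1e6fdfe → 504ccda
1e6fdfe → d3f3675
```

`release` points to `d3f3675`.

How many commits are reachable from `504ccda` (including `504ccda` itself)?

Walking parent pointers from 504ccda: reachable set = {066baba, 1a188ae, 504ccda, 723766e, 9160cac, b8c5d84, c0c0490, c1834f2}.
That is 8 commits.

8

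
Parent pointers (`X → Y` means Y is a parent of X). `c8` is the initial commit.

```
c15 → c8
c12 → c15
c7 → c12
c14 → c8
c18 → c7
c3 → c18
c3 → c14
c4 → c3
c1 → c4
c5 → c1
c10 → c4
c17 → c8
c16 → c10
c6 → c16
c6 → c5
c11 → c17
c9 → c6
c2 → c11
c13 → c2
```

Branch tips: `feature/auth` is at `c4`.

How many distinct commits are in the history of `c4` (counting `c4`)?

8

Walking parent pointers from c4: reachable set = {c12, c14, c15, c18, c3, c4, c7, c8}.
That is 8 commits.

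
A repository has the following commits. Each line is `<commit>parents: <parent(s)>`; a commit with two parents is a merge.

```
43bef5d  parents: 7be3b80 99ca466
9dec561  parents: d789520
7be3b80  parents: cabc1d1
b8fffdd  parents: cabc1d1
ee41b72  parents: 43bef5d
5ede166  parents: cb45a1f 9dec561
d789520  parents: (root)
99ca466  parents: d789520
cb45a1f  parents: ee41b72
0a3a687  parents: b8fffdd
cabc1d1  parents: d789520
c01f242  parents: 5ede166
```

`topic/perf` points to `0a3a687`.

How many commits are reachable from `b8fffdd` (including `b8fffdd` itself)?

Walking parent pointers from b8fffdd: reachable set = {b8fffdd, cabc1d1, d789520}.
That is 3 commits.

3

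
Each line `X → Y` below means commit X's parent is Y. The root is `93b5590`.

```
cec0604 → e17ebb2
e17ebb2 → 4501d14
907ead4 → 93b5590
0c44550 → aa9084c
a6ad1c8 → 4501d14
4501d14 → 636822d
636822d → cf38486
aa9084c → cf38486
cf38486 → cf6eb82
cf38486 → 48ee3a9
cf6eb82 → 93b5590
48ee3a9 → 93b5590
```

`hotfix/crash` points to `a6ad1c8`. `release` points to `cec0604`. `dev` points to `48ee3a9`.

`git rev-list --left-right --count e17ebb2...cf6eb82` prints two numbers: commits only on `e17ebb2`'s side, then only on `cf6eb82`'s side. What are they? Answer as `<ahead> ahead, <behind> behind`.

5 ahead, 0 behind

Reachable from e17ebb2: {4501d14, 48ee3a9, 636822d, 93b5590, cf38486, cf6eb82, e17ebb2}.
Reachable from cf6eb82: {93b5590, cf6eb82}.
Only in e17ebb2's history (ahead): {4501d14, 48ee3a9, 636822d, cf38486, e17ebb2} — 5.
Only in cf6eb82's history (behind): {} — 0.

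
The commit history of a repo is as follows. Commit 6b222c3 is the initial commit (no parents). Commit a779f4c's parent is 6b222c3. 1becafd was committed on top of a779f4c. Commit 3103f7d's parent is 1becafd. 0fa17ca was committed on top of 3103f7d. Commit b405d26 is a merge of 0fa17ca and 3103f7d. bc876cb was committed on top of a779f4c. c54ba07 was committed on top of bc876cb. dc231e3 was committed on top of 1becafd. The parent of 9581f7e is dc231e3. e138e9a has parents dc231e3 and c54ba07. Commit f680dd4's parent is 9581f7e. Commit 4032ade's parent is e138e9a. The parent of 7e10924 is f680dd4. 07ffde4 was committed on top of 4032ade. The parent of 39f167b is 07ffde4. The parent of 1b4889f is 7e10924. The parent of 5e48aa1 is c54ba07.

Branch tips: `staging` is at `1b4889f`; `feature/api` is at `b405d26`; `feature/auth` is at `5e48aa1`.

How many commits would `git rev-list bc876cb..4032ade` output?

Reachable from 4032ade: {1becafd, 4032ade, 6b222c3, a779f4c, bc876cb, c54ba07, dc231e3, e138e9a}.
Reachable from bc876cb: {6b222c3, a779f4c, bc876cb}.
In 4032ade's history but not bc876cb's: {1becafd, 4032ade, c54ba07, dc231e3, e138e9a} — 5 commits.

5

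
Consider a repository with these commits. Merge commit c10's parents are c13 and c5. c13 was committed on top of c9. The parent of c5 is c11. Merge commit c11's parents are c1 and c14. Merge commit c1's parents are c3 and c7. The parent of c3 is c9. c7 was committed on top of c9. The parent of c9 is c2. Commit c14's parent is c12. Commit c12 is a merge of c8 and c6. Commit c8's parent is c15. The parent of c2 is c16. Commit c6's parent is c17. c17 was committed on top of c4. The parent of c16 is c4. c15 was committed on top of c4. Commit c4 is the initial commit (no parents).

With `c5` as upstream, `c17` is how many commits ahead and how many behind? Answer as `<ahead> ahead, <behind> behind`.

0 ahead, 13 behind

Reachable from c17: {c17, c4}.
Reachable from c5: {c1, c11, c12, c14, c15, c16, c17, c2, c3, c4, c5, c6, c7, c8, c9}.
Only in c17's history (ahead): {} — 0.
Only in c5's history (behind): {c1, c11, c12, c14, c15, c16, c2, c3, c5, c6, c7, c8, c9} — 13.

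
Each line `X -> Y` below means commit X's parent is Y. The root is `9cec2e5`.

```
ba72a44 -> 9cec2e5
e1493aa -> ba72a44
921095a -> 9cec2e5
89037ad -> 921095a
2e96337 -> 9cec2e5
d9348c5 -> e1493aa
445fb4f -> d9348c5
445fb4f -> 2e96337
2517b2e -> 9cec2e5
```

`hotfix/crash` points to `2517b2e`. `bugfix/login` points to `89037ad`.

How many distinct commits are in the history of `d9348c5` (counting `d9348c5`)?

Walking parent pointers from d9348c5: reachable set = {9cec2e5, ba72a44, d9348c5, e1493aa}.
That is 4 commits.

4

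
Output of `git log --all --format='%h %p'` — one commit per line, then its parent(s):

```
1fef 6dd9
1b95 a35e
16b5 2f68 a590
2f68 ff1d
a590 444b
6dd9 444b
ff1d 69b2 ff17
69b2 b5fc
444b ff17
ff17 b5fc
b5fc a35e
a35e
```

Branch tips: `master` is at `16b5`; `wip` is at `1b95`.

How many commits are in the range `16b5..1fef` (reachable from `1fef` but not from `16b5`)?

2

Reachable from 1fef: {1fef, 444b, 6dd9, a35e, b5fc, ff17}.
Reachable from 16b5: {16b5, 2f68, 444b, 69b2, a35e, a590, b5fc, ff17, ff1d}.
In 1fef's history but not 16b5's: {1fef, 6dd9} — 2 commits.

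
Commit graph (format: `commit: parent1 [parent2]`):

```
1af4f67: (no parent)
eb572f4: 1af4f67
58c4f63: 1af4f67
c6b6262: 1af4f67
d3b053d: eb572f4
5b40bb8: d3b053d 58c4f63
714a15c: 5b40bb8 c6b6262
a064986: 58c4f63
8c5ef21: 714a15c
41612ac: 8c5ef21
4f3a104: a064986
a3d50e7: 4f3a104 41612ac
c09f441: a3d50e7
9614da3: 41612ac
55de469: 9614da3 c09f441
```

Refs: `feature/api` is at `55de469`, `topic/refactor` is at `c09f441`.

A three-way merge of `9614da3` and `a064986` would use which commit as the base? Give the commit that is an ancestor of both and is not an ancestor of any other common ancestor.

Ancestors of 9614da3: {1af4f67, 41612ac, 58c4f63, 5b40bb8, 714a15c, 8c5ef21, 9614da3, c6b6262, d3b053d, eb572f4}.
Ancestors of a064986: {1af4f67, 58c4f63, a064986}.
Common ancestors: {1af4f67, 58c4f63}.
Among these, 58c4f63 is not an ancestor of any other common ancestor — it is the merge base.

58c4f63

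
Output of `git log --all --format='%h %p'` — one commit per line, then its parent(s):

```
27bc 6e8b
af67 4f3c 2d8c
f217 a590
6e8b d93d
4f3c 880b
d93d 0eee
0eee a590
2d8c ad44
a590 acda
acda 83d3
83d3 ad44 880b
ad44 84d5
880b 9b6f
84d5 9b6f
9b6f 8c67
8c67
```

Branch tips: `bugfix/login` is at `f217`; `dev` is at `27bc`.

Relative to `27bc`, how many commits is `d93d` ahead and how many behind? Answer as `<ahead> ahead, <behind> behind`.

Reachable from d93d: {0eee, 83d3, 84d5, 880b, 8c67, 9b6f, a590, acda, ad44, d93d}.
Reachable from 27bc: {0eee, 27bc, 6e8b, 83d3, 84d5, 880b, 8c67, 9b6f, a590, acda, ad44, d93d}.
Only in d93d's history (ahead): {} — 0.
Only in 27bc's history (behind): {27bc, 6e8b} — 2.

0 ahead, 2 behind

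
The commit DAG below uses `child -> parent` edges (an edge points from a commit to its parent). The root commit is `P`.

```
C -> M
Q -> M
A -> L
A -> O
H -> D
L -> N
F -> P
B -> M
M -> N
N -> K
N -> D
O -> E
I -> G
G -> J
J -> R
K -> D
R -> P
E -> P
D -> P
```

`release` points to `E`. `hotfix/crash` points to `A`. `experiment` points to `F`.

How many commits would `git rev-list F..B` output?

Reachable from B: {B, D, K, M, N, P}.
Reachable from F: {F, P}.
In B's history but not F's: {B, D, K, M, N} — 5 commits.

5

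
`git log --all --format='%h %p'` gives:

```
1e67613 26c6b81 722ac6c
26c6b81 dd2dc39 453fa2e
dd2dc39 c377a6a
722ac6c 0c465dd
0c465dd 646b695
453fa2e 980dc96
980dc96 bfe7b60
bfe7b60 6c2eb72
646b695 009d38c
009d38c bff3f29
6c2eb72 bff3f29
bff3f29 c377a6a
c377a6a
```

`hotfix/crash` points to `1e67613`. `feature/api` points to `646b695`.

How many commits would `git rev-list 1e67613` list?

Walking parent pointers from 1e67613: reachable set = {009d38c, 0c465dd, 1e67613, 26c6b81, 453fa2e, 646b695, 6c2eb72, 722ac6c, 980dc96, bfe7b60, bff3f29, c377a6a, dd2dc39}.
That is 13 commits.

13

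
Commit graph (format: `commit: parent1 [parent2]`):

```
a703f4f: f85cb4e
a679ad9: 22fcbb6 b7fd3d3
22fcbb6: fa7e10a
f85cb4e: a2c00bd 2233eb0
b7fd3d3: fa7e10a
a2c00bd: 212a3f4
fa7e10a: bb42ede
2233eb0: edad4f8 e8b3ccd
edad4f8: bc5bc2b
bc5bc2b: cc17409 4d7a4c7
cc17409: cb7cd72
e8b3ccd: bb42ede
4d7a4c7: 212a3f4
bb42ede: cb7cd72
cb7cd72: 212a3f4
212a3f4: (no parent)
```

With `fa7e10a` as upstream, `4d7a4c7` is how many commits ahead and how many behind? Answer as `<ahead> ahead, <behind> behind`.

1 ahead, 3 behind

Reachable from 4d7a4c7: {212a3f4, 4d7a4c7}.
Reachable from fa7e10a: {212a3f4, bb42ede, cb7cd72, fa7e10a}.
Only in 4d7a4c7's history (ahead): {4d7a4c7} — 1.
Only in fa7e10a's history (behind): {bb42ede, cb7cd72, fa7e10a} — 3.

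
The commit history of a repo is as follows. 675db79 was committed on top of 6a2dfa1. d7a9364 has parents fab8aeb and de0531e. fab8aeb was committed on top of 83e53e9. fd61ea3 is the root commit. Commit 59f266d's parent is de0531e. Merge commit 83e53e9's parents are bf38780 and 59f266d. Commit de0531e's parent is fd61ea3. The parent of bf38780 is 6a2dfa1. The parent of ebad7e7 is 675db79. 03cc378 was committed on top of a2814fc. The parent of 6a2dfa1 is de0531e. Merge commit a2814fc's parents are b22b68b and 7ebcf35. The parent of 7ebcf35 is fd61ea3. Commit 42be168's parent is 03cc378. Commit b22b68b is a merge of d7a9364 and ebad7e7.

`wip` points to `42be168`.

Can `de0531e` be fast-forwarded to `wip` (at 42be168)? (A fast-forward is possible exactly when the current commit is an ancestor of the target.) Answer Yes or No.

A fast-forward from de0531e to 42be168 is possible iff de0531e is an ancestor of 42be168.
Ancestors of 42be168: {03cc378, 42be168, 59f266d, 675db79, 6a2dfa1, 7ebcf35, 83e53e9, a2814fc, b22b68b, bf38780, d7a9364, de0531e, ebad7e7, fab8aeb, fd61ea3}.
de0531e is among them, so fast-forward is possible.

Yes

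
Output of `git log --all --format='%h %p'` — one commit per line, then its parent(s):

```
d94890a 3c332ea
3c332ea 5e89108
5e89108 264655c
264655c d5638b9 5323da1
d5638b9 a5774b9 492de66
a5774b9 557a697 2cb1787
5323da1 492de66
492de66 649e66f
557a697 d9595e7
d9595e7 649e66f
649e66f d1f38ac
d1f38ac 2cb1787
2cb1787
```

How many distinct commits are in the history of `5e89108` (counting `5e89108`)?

11

Walking parent pointers from 5e89108: reachable set = {264655c, 2cb1787, 492de66, 5323da1, 557a697, 5e89108, 649e66f, a5774b9, d1f38ac, d5638b9, d9595e7}.
That is 11 commits.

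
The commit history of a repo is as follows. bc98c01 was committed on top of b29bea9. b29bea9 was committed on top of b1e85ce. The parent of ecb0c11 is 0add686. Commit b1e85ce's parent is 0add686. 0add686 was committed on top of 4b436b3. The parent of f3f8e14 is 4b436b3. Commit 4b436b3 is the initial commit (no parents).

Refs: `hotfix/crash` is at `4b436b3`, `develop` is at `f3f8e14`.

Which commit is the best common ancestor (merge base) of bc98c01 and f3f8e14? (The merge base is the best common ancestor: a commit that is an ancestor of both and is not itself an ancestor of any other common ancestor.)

Ancestors of bc98c01: {0add686, 4b436b3, b1e85ce, b29bea9, bc98c01}.
Ancestors of f3f8e14: {4b436b3, f3f8e14}.
Common ancestors: {4b436b3}.
The only common ancestor is 4b436b3, so it is the merge base.

4b436b3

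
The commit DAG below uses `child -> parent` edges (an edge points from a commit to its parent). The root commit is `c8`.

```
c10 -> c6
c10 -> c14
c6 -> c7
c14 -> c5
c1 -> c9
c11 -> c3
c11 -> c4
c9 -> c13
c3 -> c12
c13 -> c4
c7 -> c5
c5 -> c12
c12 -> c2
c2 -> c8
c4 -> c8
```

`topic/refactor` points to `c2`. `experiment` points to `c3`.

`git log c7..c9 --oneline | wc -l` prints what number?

Reachable from c9: {c13, c4, c8, c9}.
Reachable from c7: {c12, c2, c5, c7, c8}.
In c9's history but not c7's: {c13, c4, c9} — 3 commits.

3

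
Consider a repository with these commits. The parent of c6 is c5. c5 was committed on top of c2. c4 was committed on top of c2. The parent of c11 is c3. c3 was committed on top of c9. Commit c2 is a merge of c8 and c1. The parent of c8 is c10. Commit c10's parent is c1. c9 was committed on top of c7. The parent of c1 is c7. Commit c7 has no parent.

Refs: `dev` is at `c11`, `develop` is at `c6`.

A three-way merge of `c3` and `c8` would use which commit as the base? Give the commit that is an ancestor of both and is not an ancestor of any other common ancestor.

Ancestors of c3: {c3, c7, c9}.
Ancestors of c8: {c1, c10, c7, c8}.
Common ancestors: {c7}.
The only common ancestor is c7, so it is the merge base.

c7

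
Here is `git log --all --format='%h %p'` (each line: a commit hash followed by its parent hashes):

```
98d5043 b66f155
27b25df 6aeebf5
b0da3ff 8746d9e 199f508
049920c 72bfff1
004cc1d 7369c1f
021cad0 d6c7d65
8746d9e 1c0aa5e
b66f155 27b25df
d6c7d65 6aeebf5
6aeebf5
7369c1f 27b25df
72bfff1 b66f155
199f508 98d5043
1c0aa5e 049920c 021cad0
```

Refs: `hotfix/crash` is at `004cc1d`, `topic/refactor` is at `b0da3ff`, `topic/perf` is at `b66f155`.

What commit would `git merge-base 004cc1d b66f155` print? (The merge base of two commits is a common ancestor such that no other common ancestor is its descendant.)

Ancestors of 004cc1d: {004cc1d, 27b25df, 6aeebf5, 7369c1f}.
Ancestors of b66f155: {27b25df, 6aeebf5, b66f155}.
Common ancestors: {27b25df, 6aeebf5}.
Among these, 27b25df is not an ancestor of any other common ancestor — it is the merge base.

27b25df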